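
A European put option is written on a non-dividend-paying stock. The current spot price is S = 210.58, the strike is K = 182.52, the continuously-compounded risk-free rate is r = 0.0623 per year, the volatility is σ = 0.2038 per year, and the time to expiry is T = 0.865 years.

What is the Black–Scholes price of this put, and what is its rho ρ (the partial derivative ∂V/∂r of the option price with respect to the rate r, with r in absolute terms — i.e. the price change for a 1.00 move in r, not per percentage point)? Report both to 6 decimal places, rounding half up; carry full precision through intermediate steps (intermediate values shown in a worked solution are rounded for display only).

price = 2.789581
ρ = -25.817899

σ√T = 0.2038·√0.865 = 0.189545
d₁ = (ln(S/K) + (r+σ²/2)T) / (σ√T) = (ln(210.58/182.52) + (0.0623+0.2038²/2)·0.865) / 0.189545 = (0.143006 + 0.071853) / 0.189545 = 1.133552
d₂ = d₁ − σ√T = 1.133552 − 0.189545 = 0.944007
e^{−rT} = e^{−0.0623·0.865} = 0.947537
N(−d₁) = 0.128491,  N(−d₂) = 0.172583
Put price V = K·e^{−rT}·N(−d₂) − S·N(−d₁) = 29.847282 − 27.057700 = 2.789581
ρ = −K·T·e^{−rT}·N(−d₂) = -25.817899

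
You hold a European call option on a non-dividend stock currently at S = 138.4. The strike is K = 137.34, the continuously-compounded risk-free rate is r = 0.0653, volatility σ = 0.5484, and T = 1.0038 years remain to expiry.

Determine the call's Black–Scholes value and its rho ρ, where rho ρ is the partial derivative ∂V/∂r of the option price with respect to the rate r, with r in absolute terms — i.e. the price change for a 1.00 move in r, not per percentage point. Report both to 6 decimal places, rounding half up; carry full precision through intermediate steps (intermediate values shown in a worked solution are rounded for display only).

price = 34.038143
ρ = 57.296902

σ√T = 0.5484·√1.0038 = 0.549441
d₁ = (ln(S/K) + (r+σ²/2)T) / (σ√T) = (ln(138.4/137.34) + (0.0653+0.5484²/2)·1.0038) / 0.549441 = (0.007688 + 0.216491) / 0.549441 = 0.408013
d₂ = d₁ − σ√T = 0.408013 − 0.549441 = -0.141428
e^{−rT} = e^{−0.0653·1.0038} = 0.936554
N(d₁) = 0.658368,  N(d₂) = 0.443766
Call price V = S·N(d₁) − K·e^{−rT}·N(d₂) = 91.118142 − 57.079998 = 34.038143
ρ = K·T·e^{−rT}·N(d₂) = 57.296902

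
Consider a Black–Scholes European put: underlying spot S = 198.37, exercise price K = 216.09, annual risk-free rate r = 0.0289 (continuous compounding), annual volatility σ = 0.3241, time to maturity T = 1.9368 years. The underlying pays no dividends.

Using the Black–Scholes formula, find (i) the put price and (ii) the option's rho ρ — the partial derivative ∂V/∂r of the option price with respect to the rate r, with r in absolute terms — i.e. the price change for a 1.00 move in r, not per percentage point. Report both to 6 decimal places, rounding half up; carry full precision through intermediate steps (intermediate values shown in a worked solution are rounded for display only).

price = 38.980608
ρ = -243.190628

σ√T = 0.3241·√1.9368 = 0.451047
d₁ = (ln(S/K) + (r+σ²/2)T) / (σ√T) = (ln(198.37/216.09) + (0.0289+0.3241²/2)·1.9368) / 0.451047 = (-0.085561 + 0.157695) / 0.451047 = 0.159926
d₂ = d₁ − σ√T = 0.159926 − 0.451047 = -0.291121
e^{−rT} = e^{−0.0289·1.9368} = 0.945564
N(−d₁) = 0.436470,  N(−d₂) = 0.614521
Put price V = K·e^{−rT}·N(−d₂) − S·N(−d₁) = 125.563108 − 86.582500 = 38.980608
ρ = −K·T·e^{−rT}·N(−d₂) = -243.190628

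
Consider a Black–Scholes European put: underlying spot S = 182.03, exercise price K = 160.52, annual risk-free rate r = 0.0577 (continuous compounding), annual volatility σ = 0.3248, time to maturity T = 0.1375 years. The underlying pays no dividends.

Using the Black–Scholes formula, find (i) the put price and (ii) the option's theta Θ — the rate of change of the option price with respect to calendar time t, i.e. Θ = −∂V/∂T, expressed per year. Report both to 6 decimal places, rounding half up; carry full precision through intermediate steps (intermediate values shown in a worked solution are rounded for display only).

price = 1.377886
Θ = -14.687171

σ√T = 0.3248·√0.1375 = 0.120439
d₁ = (ln(S/K) + (r+σ²/2)T) / (σ√T) = (ln(182.03/160.52) + (0.0577+0.3248²/2)·0.1375) / 0.120439 = (0.125753 + 0.015187) / 0.120439 = 1.170214
d₂ = d₁ − σ√T = 1.170214 − 0.120439 = 1.049775
e^{−rT} = e^{−0.0577·0.1375} = 0.992098
N(−d₁) = 0.120957,  N(−d₂) = 0.146911
Put price V = K·e^{−rT}·N(−d₂) − S·N(−d₁) = 23.395761 − 22.017875 = 1.377886
φ(d₁) = (1/√(2π))·e^{−d₁²/2} = 0.201163
Θ = −S·φ(d₁)·σ/(2√T) + r·K·e^{−rT}·N(−d₂) = −16.037107 + 1.349935 = -14.687171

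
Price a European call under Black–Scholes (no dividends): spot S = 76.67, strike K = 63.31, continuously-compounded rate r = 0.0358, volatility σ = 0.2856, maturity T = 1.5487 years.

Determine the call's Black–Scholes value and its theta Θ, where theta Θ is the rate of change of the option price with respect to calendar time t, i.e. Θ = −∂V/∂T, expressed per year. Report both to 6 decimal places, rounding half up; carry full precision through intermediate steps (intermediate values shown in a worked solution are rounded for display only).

price = 20.216118
Θ = -3.894327

σ√T = 0.2856·√1.5487 = 0.355420
d₁ = (ln(S/K) + (r+σ²/2)T) / (σ√T) = (ln(76.67/63.31) + (0.0358+0.2856²/2)·1.5487) / 0.355420 = (0.191467 + 0.118605) / 0.355420 = 0.872411
d₂ = d₁ − σ√T = 0.872411 − 0.355420 = 0.516991
e^{−rT} = e^{−0.0358·1.5487} = 0.946066
N(d₁) = 0.808508,  N(d₂) = 0.697419
Call price V = S·N(d₁) − K·e^{−rT}·N(d₂) = 61.988303 − 41.772184 = 20.216118
φ(d₁) = (1/√(2π))·e^{−d₁²/2} = 0.272671
Θ = −S·φ(d₁)·σ/(2√T) − r·K·e^{−rT}·N(d₂) = −2.398883 − 1.495444 = -3.894327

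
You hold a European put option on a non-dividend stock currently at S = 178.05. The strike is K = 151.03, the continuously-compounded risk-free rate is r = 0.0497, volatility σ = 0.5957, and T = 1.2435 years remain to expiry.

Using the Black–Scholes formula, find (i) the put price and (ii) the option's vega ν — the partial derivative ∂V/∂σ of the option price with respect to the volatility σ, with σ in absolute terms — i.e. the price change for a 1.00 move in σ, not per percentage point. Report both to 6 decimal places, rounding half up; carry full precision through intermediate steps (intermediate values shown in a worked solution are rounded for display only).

price = 25.898517
ν = 63.159639

σ√T = 0.5957·√1.2435 = 0.664279
d₁ = (ln(S/K) + (r+σ²/2)T) / (σ√T) = (ln(178.05/151.03) + (0.0497+0.5957²/2)·1.2435) / 0.664279 = (0.164586 + 0.282435) / 0.664279 = 0.672942
d₂ = d₁ − σ√T = 0.672942 − 0.664279 = 0.008663
e^{−rT} = e^{−0.0497·1.2435} = 0.940069
N(−d₁) = 0.250492,  N(−d₂) = 0.496544
Put price V = K·e^{−rT}·N(−d₂) − S·N(−d₁) = 70.498641 − 44.600124 = 25.898517
φ(d₁) = (1/√(2π))·e^{−d₁²/2} = 0.318108
ν = S·φ(d₁)·√T = 63.159639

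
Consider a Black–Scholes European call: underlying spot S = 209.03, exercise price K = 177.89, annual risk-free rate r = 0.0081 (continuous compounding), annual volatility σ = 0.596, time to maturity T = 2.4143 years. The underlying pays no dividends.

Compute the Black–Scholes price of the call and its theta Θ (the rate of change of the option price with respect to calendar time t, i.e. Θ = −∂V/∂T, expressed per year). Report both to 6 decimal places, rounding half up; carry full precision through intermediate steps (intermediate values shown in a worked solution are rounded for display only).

σ√T = 0.596·√2.4143 = 0.926066
d₁ = (ln(S/K) + (r+σ²/2)T) / (σ√T) = (ln(209.03/177.89) + (0.0081+0.596²/2)·2.4143) / 0.926066 = (0.161312 + 0.448355) / 0.926066 = 0.658341
d₂ = d₁ − σ√T = 0.658341 − 0.926066 = -0.267725
e^{−rT} = e^{−0.0081·2.4143} = 0.980634
N(d₁) = 0.744841,  N(d₂) = 0.394456
Call price V = S·N(d₁) − K·e^{−rT}·N(d₂) = 155.694013 − 68.810809 = 86.883203
φ(d₁) = (1/√(2π))·e^{−d₁²/2} = 0.321215
Θ = −S·φ(d₁)·σ/(2√T) − r·K·e^{−rT}·N(d₂) = −12.877302 − 0.557368 = -13.434670

price = 86.883203
Θ = -13.434670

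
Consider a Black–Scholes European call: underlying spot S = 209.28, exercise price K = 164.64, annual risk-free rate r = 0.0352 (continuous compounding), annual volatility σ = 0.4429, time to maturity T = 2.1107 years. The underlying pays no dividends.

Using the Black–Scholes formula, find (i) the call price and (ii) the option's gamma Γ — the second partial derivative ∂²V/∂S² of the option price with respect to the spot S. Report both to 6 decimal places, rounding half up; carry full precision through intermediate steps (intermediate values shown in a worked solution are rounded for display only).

σ√T = 0.4429·√2.1107 = 0.643456
d₁ = (ln(S/K) + (r+σ²/2)T) / (σ√T) = (ln(209.28/164.64) + (0.0352+0.4429²/2)·2.1107) / 0.643456 = (0.239912 + 0.281315) / 0.643456 = 0.810042
d₂ = d₁ − σ√T = 0.810042 − 0.643456 = 0.166586
e^{−rT} = e^{−0.0352·2.1107} = 0.928396
N(d₁) = 0.791042,  N(d₂) = 0.566152
Call price V = S·N(d₁) − K·e^{−rT}·N(d₂) = 165.549251 − 86.536982 = 79.012269
φ(d₁) = (1/√(2π))·e^{−d₁²/2} = 0.287359
Γ = φ(d₁) / (S·σ·√T) = 0.002134

price = 79.012269
Γ = 0.002134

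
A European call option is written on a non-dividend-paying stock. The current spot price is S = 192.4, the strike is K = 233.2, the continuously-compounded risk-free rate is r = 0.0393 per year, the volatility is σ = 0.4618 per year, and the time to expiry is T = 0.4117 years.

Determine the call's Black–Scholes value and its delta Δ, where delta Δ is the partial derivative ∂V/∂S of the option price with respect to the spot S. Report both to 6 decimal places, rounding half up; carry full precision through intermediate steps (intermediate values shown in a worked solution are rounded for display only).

price = 10.534185
Δ = 0.327693

σ√T = 0.4618·√0.4117 = 0.296309
d₁ = (ln(S/K) + (r+σ²/2)T) / (σ√T) = (ln(192.4/233.2) + (0.0393+0.4618²/2)·0.4117) / 0.296309 = (-0.192320 + 0.060079) / 0.296309 = -0.446294
d₂ = d₁ − σ√T = -0.446294 − 0.296309 = -0.742602
e^{−rT} = e^{−0.0393·0.4117} = 0.983950
N(d₁) = 0.327693,  N(d₂) = 0.228861
Call price V = S·N(d₁) − K·e^{−rT}·N(d₂) = 63.048048 − 52.513863 = 10.534185
Δ = N(d₁) = 0.327693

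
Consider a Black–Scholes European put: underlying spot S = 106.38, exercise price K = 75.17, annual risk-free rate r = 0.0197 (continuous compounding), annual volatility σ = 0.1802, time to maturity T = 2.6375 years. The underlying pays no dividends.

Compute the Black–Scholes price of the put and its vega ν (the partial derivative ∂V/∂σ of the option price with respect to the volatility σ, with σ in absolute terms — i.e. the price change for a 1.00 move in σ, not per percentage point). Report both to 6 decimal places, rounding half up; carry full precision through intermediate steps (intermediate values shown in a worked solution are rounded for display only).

price = 1.003718
ν = 22.025678

σ√T = 0.1802·√2.6375 = 0.292652
d₁ = (ln(S/K) + (r+σ²/2)T) / (σ√T) = (ln(106.38/75.17) + (0.0197+0.1802²/2)·2.6375) / 0.292652 = (0.347265 + 0.094781) / 0.292652 = 1.510487
d₂ = d₁ − σ√T = 1.510487 − 0.292652 = 1.217836
e^{−rT} = e^{−0.0197·2.6375} = 0.949368
N(−d₁) = 0.065460,  N(−d₂) = 0.111643
Put price V = K·e^{−rT}·N(−d₂) − S·N(−d₁) = 7.967307 − 6.963589 = 1.003718
φ(d₁) = (1/√(2π))·e^{−d₁²/2} = 0.127489
ν = S·φ(d₁)·√T = 22.025678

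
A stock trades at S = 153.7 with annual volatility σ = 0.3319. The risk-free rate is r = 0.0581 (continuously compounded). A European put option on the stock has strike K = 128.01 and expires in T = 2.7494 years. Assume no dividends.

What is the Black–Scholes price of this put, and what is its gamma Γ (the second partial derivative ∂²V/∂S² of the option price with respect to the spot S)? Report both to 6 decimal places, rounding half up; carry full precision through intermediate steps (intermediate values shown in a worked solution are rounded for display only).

price = 11.349556
Γ = 0.003152

σ√T = 0.3319·√2.7494 = 0.550334
d₁ = (ln(S/K) + (r+σ²/2)T) / (σ√T) = (ln(153.7/128.01) + (0.0581+0.3319²/2)·2.7494) / 0.550334 = (0.182894 + 0.311174) / 0.550334 = 0.897761
d₂ = d₁ − σ√T = 0.897761 − 0.550334 = 0.347427
e^{−rT} = e^{−0.0581·2.7494} = 0.852365
N(−d₁) = 0.184657,  N(−d₂) = 0.364135
Put price V = K·e^{−rT}·N(−d₂) − S·N(−d₁) = 39.731272 − 28.381716 = 11.349556
φ(d₁) = (1/√(2π))·e^{−d₁²/2} = 0.266621
Γ = φ(d₁) / (S·σ·√T) = 0.003152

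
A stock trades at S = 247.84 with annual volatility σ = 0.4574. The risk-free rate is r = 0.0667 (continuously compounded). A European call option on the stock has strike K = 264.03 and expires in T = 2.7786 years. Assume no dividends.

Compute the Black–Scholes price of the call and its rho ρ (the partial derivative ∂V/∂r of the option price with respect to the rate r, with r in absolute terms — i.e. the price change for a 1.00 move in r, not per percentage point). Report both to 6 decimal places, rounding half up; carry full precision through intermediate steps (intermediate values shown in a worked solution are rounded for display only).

σ√T = 0.4574·√2.7786 = 0.762446
d₁ = (ln(S/K) + (r+σ²/2)T) / (σ√T) = (ln(247.84/264.03) + (0.0667+0.4574²/2)·2.7786) / 0.762446 = (-0.063279 + 0.475995) / 0.762446 = 0.541304
d₂ = d₁ − σ√T = 0.541304 − 0.762446 = -0.221142
e^{−rT} = e^{−0.0667·2.7786} = 0.830828
N(d₁) = 0.705851,  N(d₂) = 0.412491
Call price V = S·N(d₁) − K·e^{−rT}·N(d₂) = 174.938124 − 90.485457 = 84.452667
ρ = K·T·e^{−rT}·N(d₂) = 251.422891

price = 84.452667
ρ = 251.422891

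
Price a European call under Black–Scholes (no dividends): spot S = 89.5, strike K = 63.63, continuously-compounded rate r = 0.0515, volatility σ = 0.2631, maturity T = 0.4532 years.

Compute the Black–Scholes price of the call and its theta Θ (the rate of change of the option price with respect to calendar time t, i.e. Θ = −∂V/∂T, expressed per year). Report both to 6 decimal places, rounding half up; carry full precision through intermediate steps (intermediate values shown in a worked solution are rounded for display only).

price = 27.433538
Θ = -3.820032

σ√T = 0.2631·√0.4532 = 0.177119
d₁ = (ln(S/K) + (r+σ²/2)T) / (σ√T) = (ln(89.5/63.63) + (0.0515+0.2631²/2)·0.4532) / 0.177119 = (0.341154 + 0.039025) / 0.177119 = 2.146458
d₂ = d₁ − σ√T = 2.146458 − 0.177119 = 1.969338
e^{−rT} = e^{−0.0515·0.4532} = 0.976930
N(d₁) = 0.984082,  N(d₂) = 0.975543
Call price V = S·N(d₁) − K·e^{−rT}·N(d₂) = 88.075317 − 60.641780 = 27.433538
φ(d₁) = (1/√(2π))·e^{−d₁²/2} = 0.039852
Θ = −S·φ(d₁)·σ/(2√T) − r·K·e^{−rT}·N(d₂) = −0.696981 − 3.123052 = -3.820032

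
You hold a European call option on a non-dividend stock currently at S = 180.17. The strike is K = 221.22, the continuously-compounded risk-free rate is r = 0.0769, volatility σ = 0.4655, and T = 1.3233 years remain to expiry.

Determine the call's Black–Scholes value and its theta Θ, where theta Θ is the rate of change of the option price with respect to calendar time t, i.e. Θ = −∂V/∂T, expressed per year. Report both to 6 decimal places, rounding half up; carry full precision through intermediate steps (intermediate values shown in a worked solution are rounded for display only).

price = 31.013507
Θ = -19.456543

σ√T = 0.4655·√1.3233 = 0.535487
d₁ = (ln(S/K) + (r+σ²/2)T) / (σ√T) = (ln(180.17/221.22) + (0.0769+0.4655²/2)·1.3233) / 0.535487 = (-0.205257 + 0.245135) / 0.535487 = 0.074471
d₂ = d₁ − σ√T = 0.074471 − 0.535487 = -0.461016
e^{−rT} = e^{−0.0769·1.3233} = 0.903245
N(d₁) = 0.529682,  N(d₂) = 0.322393
Call price V = S·N(d₁) − K·e^{−rT}·N(d₂) = 95.432814 − 64.419307 = 31.013507
φ(d₁) = (1/√(2π))·e^{−d₁²/2} = 0.397838
Θ = −S·φ(d₁)·σ/(2√T) − r·K·e^{−rT}·N(d₂) = −14.502698 − 4.953845 = -19.456543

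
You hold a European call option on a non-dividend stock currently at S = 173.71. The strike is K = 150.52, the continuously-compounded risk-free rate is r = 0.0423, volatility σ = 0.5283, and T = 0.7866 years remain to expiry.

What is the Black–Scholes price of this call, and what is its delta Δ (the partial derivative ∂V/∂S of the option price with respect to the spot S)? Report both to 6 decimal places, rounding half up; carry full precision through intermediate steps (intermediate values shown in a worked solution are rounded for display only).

price = 45.661031
Δ = 0.729435

σ√T = 0.5283·√0.7866 = 0.468552
d₁ = (ln(S/K) + (r+σ²/2)T) / (σ√T) = (ln(173.71/150.52) + (0.0423+0.5283²/2)·0.7866) / 0.468552 = (0.143291 + 0.143044) / 0.468552 = 0.611106
d₂ = d₁ − σ√T = 0.611106 − 0.468552 = 0.142554
e^{−rT} = e^{−0.0423·0.7866} = 0.967274
N(d₁) = 0.729435,  N(d₂) = 0.556679
Call price V = S·N(d₁) − K·e^{−rT}·N(d₂) = 126.710210 − 81.049179 = 45.661031
Δ = N(d₁) = 0.729435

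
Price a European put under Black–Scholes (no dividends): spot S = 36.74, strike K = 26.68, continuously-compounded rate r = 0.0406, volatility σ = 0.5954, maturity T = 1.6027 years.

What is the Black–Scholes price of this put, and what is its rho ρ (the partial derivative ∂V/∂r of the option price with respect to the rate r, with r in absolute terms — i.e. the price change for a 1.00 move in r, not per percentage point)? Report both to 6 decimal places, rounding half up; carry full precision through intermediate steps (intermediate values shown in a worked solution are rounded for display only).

price = 4.284530
ρ = -17.898954

σ√T = 0.5954·√1.6027 = 0.753763
d₁ = (ln(S/K) + (r+σ²/2)T) / (σ√T) = (ln(36.74/26.68) + (0.0406+0.5954²/2)·1.6027) / 0.753763 = (0.319952 + 0.349149) / 0.753763 = 0.887681
d₂ = d₁ − σ√T = 0.887681 − 0.753763 = 0.133917
e^{−rT} = e^{−0.0406·1.6027} = 0.937002
N(−d₁) = 0.187356,  N(−d₂) = 0.446734
Put price V = K·e^{−rT}·N(−d₂) − S·N(−d₁) = 11.168000 − 6.883470 = 4.284530
ρ = −K·T·e^{−rT}·N(−d₂) = -17.898954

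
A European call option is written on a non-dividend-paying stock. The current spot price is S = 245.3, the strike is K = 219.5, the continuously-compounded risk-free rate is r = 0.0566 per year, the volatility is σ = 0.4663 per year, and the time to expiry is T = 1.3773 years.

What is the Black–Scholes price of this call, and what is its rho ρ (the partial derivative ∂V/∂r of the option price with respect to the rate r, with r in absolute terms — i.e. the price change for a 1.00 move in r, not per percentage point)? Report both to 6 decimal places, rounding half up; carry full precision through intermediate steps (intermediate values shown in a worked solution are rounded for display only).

σ√T = 0.4663·√1.3773 = 0.547242
d₁ = (ln(S/K) + (r+σ²/2)T) / (σ√T) = (ln(245.3/219.5) + (0.0566+0.4663²/2)·1.3773) / 0.547242 = (0.111130 + 0.227692) / 0.547242 = 0.619144
d₂ = d₁ − σ√T = 0.619144 − 0.547242 = 0.071902
e^{−rT} = e^{−0.0566·1.3773} = 0.925006
N(d₁) = 0.732089,  N(d₂) = 0.528660
Call price V = S·N(d₁) − K·e^{−rT}·N(d₂) = 179.581519 − 107.338497 = 72.243022
ρ = K·T·e^{−rT}·N(d₂) = 147.837312

price = 72.243022
ρ = 147.837312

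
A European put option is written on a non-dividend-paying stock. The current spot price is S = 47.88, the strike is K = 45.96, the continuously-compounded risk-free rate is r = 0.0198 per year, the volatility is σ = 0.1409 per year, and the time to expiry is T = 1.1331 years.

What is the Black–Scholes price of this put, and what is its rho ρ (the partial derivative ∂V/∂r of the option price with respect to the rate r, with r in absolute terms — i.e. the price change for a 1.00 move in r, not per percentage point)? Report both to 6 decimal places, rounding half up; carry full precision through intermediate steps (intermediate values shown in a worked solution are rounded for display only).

σ√T = 0.1409·√1.1331 = 0.149984
d₁ = (ln(S/K) + (r+σ²/2)T) / (σ√T) = (ln(47.88/45.96) + (0.0198+0.1409²/2)·1.1331) / 0.149984 = (0.040926 + 0.033683) / 0.149984 = 0.497449
d₂ = d₁ − σ√T = 0.497449 − 0.149984 = 0.347465
e^{−rT} = e^{−0.0198·1.1331} = 0.977814
N(−d₁) = 0.309436,  N(−d₂) = 0.364121
Put price V = K·e^{−rT}·N(−d₂) − S·N(−d₁) = 16.363727 − 14.815807 = 1.547920
ρ = −K·T·e^{−rT}·N(−d₂) = -18.541739

price = 1.547920
ρ = -18.541739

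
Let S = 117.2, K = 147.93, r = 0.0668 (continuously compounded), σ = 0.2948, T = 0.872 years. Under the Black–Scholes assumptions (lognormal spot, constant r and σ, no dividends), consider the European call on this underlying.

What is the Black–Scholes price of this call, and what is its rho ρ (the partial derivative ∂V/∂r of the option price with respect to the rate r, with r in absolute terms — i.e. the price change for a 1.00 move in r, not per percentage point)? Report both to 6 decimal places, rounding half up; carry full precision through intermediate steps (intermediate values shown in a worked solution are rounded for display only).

σ√T = 0.2948·√0.872 = 0.275287
d₁ = (ln(S/K) + (r+σ²/2)T) / (σ√T) = (ln(117.2/147.93) + (0.0668+0.2948²/2)·0.872) / 0.275287 = (-0.232857 + 0.096141) / 0.275287 = -0.496632
d₂ = d₁ − σ√T = -0.496632 − 0.275287 = -0.771919
e^{−rT} = e^{−0.0668·0.872} = 0.943414
N(d₁) = 0.309724,  N(d₂) = 0.220081
Call price V = S·N(d₁) − K·e^{−rT}·N(d₂) = 36.299702 − 30.714392 = 5.585309
ρ = K·T·e^{−rT}·N(d₂) = 26.782950

price = 5.585309
ρ = 26.782950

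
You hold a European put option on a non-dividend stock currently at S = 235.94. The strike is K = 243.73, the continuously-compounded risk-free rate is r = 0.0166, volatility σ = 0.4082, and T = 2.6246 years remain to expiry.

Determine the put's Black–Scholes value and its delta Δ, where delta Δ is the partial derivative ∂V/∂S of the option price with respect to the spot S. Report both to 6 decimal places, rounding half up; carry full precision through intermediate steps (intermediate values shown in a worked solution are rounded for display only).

σ√T = 0.4082·√2.6246 = 0.661309
d₁ = (ln(S/K) + (r+σ²/2)T) / (σ√T) = (ln(235.94/243.73) + (0.0166+0.4082²/2)·2.6246) / 0.661309 = (-0.032484 + 0.262233) / 0.661309 = 0.347417
d₂ = d₁ − σ√T = 0.347417 − 0.661309 = -0.313893
e^{−rT} = e^{−0.0166·2.6246} = 0.957367
N(−d₁) = 0.364139,  N(−d₂) = 0.623199
Put price V = K·e^{−rT}·N(−d₂) − S·N(−d₁) = 145.416616 − 85.915002 = 59.501614
Δ = −N(−d₁) = -0.364139

price = 59.501614
Δ = -0.364139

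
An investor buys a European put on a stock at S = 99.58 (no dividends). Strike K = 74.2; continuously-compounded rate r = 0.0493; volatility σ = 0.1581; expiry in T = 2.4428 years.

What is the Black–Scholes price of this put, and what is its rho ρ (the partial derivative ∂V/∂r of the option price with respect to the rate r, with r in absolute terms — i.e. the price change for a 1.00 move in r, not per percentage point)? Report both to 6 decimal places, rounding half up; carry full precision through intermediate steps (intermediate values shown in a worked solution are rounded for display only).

σ√T = 0.1581·√2.4428 = 0.247102
d₁ = (ln(S/K) + (r+σ²/2)T) / (σ√T) = (ln(99.58/74.2) + (0.0493+0.1581²/2)·2.4428) / 0.247102 = (0.294197 + 0.150960) / 0.247102 = 1.801512
d₂ = d₁ − σ√T = 1.801512 − 0.247102 = 1.554411
e^{−rT} = e^{−0.0493·2.4428} = 0.886539
N(−d₁) = 0.035811,  N(−d₂) = 0.060043
Put price V = K·e^{−rT}·N(−d₂) − S·N(−d₁) = 3.949717 − 3.566067 = 0.383650
ρ = −K·T·e^{−rT}·N(−d₂) = -9.648369

price = 0.383650
ρ = -9.648369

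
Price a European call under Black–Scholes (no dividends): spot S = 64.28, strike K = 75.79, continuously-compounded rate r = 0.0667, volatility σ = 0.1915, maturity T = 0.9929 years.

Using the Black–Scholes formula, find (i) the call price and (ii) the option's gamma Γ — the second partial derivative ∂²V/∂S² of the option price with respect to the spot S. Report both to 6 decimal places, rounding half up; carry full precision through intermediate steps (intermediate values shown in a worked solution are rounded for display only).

σ√T = 0.1915·√0.9929 = 0.190819
d₁ = (ln(S/K) + (r+σ²/2)T) / (σ√T) = (ln(64.28/75.79) + (0.0667+0.1915²/2)·0.9929) / 0.190819 = (-0.164718 + 0.084432) / 0.190819 = -0.420741
d₂ = d₁ − σ√T = -0.420741 − 0.190819 = -0.611560
e^{−rT} = e^{−0.0667·0.9929} = 0.935919
N(d₁) = 0.336972,  N(d₂) = 0.270414
Call price V = S·N(d₁) − K·e^{−rT}·N(d₂) = 21.660557 − 19.181378 = 2.479178
φ(d₁) = (1/√(2π))·e^{−d₁²/2} = 0.365149
Γ = φ(d₁) / (S·σ·√T) = 0.029770

price = 2.479178
Γ = 0.029770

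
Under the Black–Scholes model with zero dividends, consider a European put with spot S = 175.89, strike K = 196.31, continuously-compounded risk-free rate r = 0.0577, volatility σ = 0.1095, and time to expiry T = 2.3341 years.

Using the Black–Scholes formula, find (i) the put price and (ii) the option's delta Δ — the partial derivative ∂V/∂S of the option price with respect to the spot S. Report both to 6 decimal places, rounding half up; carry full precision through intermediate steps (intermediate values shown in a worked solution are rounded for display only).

price = 9.550706
Δ = -0.408216

σ√T = 0.1095·√2.3341 = 0.167291
d₁ = (ln(S/K) + (r+σ²/2)T) / (σ√T) = (ln(175.89/196.31) + (0.0577+0.1095²/2)·2.3341) / 0.167291 = (-0.109836 + 0.148671) / 0.167291 = 0.232137
d₂ = d₁ − σ√T = 0.232137 − 0.167291 = 0.064846
e^{−rT} = e^{−0.0577·2.3341} = 0.873998
N(−d₁) = 0.408216,  N(−d₂) = 0.474148
Put price V = K·e^{−rT}·N(−d₂) − S·N(−d₁) = 81.351782 − 71.801076 = 9.550706
Δ = −N(−d₁) = -0.408216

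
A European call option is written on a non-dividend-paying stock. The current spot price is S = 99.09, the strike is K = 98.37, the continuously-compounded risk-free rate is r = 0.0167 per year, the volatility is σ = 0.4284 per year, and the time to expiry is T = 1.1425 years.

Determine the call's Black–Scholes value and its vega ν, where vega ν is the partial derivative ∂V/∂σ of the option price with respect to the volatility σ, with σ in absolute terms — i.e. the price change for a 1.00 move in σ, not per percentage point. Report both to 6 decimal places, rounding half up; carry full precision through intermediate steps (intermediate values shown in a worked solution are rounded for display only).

σ√T = 0.4284·√1.1425 = 0.457907
d₁ = (ln(S/K) + (r+σ²/2)T) / (σ√T) = (ln(99.09/98.37) + (0.0167+0.4284²/2)·1.1425) / 0.457907 = (0.007293 + 0.123919) / 0.457907 = 0.286547
d₂ = d₁ − σ√T = 0.286547 − 0.457907 = -0.171360
e^{−rT} = e^{−0.0167·1.1425} = 0.981101
N(d₁) = 0.612770,  N(d₂) = 0.431970
Call price V = S·N(d₁) − K·e^{−rT}·N(d₂) = 60.719417 − 41.689842 = 19.029575
φ(d₁) = (1/√(2π))·e^{−d₁²/2} = 0.382896
ν = S·φ(d₁)·√T = 40.554422

price = 19.029575
ν = 40.554422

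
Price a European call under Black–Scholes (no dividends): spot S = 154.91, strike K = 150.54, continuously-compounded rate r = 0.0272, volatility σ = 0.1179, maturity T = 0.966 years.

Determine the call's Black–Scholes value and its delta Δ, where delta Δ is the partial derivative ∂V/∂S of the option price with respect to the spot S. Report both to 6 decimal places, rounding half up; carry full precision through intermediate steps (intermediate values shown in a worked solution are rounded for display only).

price = 11.869290
Δ = 0.702509

σ√T = 0.1179·√0.966 = 0.115878
d₁ = (ln(S/K) + (r+σ²/2)T) / (σ√T) = (ln(154.91/150.54) + (0.0272+0.1179²/2)·0.966) / 0.115878 = (0.028615 + 0.032989) / 0.115878 = 0.531631
d₂ = d₁ − σ√T = 0.531631 − 0.115878 = 0.415753
e^{−rT} = e^{−0.0272·0.966} = 0.974067
N(d₁) = 0.702509,  N(d₂) = 0.661205
Call price V = S·N(d₁) − K·e^{−rT}·N(d₂) = 108.825719 − 96.956429 = 11.869290
Δ = N(d₁) = 0.702509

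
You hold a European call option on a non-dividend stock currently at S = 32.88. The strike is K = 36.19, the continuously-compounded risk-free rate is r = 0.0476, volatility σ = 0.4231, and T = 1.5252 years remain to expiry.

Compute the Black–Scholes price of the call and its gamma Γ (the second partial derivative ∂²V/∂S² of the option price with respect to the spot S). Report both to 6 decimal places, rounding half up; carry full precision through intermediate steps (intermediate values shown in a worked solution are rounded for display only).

σ√T = 0.4231·√1.5252 = 0.522524
d₁ = (ln(S/K) + (r+σ²/2)T) / (σ√T) = (ln(32.88/36.19) + (0.0476+0.4231²/2)·1.5252) / 0.522524 = (-0.095918 + 0.209115) / 0.522524 = 0.216635
d₂ = d₁ − σ√T = 0.216635 − 0.522524 = -0.305889
e^{−rT} = e^{−0.0476·1.5252} = 0.929973
N(d₁) = 0.585754,  N(d₂) = 0.379844
Call price V = S·N(d₁) − K·e^{−rT}·N(d₂) = 19.259578 − 12.783944 = 6.475634
φ(d₁) = (1/√(2π))·e^{−d₁²/2} = 0.389690
Γ = φ(d₁) / (S·σ·√T) = 0.022682

price = 6.475634
Γ = 0.022682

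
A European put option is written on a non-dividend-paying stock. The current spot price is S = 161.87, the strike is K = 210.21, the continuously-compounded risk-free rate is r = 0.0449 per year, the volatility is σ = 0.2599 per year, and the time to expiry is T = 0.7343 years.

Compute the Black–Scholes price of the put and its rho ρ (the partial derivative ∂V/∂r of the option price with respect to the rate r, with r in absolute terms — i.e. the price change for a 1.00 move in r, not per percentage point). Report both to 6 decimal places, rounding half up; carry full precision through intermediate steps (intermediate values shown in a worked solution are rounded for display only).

σ√T = 0.2599·√0.7343 = 0.222712
d₁ = (ln(S/K) + (r+σ²/2)T) / (σ√T) = (ln(161.87/210.21) + (0.0449+0.2599²/2)·0.7343) / 0.222712 = (-0.261313 + 0.057770) / 0.222712 = -0.913931
d₂ = d₁ − σ√T = -0.913931 − 0.222712 = -1.136643
e^{−rT} = e^{−0.0449·0.7343} = 0.967568
N(−d₁) = 0.819623,  N(−d₂) = 0.872156
Put price V = K·e^{−rT}·N(−d₂) − S·N(−d₁) = 177.389913 − 132.672454 = 44.717459
ρ = −K·T·e^{−rT}·N(−d₂) = -130.257413

price = 44.717459
ρ = -130.257413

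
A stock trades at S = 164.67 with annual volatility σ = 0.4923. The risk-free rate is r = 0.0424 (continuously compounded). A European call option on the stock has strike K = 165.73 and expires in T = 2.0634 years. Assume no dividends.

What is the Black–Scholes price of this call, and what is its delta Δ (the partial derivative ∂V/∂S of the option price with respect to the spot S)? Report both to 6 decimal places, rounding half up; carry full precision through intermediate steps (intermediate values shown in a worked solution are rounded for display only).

price = 50.421253
Δ = 0.680189

σ√T = 0.4923·√2.0634 = 0.707166
d₁ = (ln(S/K) + (r+σ²/2)T) / (σ√T) = (ln(164.67/165.73) + (0.0424+0.4923²/2)·2.0634) / 0.707166 = (-0.006416 + 0.337530) / 0.707166 = 0.468226
d₂ = d₁ − σ√T = 0.468226 − 0.707166 = -0.238940
e^{−rT} = e^{−0.0424·2.0634} = 0.916230
N(d₁) = 0.680189,  N(d₂) = 0.405576
Call price V = S·N(d₁) − K·e^{−rT}·N(d₂) = 112.006651 − 61.585398 = 50.421253
Δ = N(d₁) = 0.680189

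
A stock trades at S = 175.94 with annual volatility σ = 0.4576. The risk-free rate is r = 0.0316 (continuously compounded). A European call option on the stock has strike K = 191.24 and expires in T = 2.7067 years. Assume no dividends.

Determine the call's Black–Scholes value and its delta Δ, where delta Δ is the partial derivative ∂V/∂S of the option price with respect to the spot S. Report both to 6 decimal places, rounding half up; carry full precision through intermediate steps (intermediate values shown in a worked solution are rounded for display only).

price = 51.753782
Δ = 0.647757

σ√T = 0.4576·√2.7067 = 0.752846
d₁ = (ln(S/K) + (r+σ²/2)T) / (σ√T) = (ln(175.94/191.24) + (0.0316+0.4576²/2)·2.7067) / 0.752846 = (-0.083386 + 0.368920) / 0.752846 = 0.379273
d₂ = d₁ − σ√T = 0.379273 − 0.752846 = -0.373573
e^{−rT} = e^{−0.0316·2.7067} = 0.918024
N(d₁) = 0.647757,  N(d₂) = 0.354361
Call price V = S·N(d₁) − K·e^{−rT}·N(d₂) = 113.966434 − 62.212652 = 51.753782
Δ = N(d₁) = 0.647757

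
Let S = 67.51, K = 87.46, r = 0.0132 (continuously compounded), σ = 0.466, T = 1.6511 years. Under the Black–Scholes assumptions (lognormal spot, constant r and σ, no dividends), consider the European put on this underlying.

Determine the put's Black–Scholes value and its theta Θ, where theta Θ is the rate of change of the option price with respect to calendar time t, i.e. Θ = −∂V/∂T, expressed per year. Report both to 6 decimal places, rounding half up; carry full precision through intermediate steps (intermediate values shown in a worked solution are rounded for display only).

price = 28.392459
Θ = -4.006320

σ√T = 0.466·√1.6511 = 0.598787
d₁ = (ln(S/K) + (r+σ²/2)T) / (σ√T) = (ln(67.51/87.46) + (0.0132+0.466²/2)·1.6511) / 0.598787 = (-0.258906 + 0.201068) / 0.598787 = -0.096592
d₂ = d₁ − σ√T = -0.096592 − 0.598787 = -0.695379
e^{−rT} = e^{−0.0132·1.6511} = 0.978441
N(−d₁) = 0.538475,  N(−d₂) = 0.756591
Put price V = K·e^{−rT}·N(−d₂) − S·N(−d₁) = 64.744897 − 36.352437 = 28.392459
φ(d₁) = (1/√(2π))·e^{−d₁²/2} = 0.397086
Θ = −S·φ(d₁)·σ/(2√T) + r·K·e^{−rT}·N(−d₂) = −4.860953 + 0.854633 = -4.006320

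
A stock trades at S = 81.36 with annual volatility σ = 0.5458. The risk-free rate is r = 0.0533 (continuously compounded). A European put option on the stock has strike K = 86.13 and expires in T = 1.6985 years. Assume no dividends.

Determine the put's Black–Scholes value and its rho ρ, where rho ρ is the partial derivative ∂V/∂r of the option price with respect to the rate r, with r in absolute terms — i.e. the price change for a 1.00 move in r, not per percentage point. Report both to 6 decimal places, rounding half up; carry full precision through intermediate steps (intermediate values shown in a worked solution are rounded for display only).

price = 20.918636
ρ = -83.003353

σ√T = 0.5458·√1.6985 = 0.711322
d₁ = (ln(S/K) + (r+σ²/2)T) / (σ√T) = (ln(81.36/86.13) + (0.0533+0.5458²/2)·1.6985) / 0.711322 = (-0.056974 + 0.343520) / 0.711322 = 0.402835
d₂ = d₁ − σ√T = 0.402835 − 0.711322 = -0.308487
e^{−rT} = e^{−0.0533·1.6985} = 0.913447
N(−d₁) = 0.343535,  N(−d₂) = 0.621144
Put price V = K·e^{−rT}·N(−d₂) − S·N(−d₁) = 48.868621 − 27.949986 = 20.918636
ρ = −K·T·e^{−rT}·N(−d₂) = -83.003353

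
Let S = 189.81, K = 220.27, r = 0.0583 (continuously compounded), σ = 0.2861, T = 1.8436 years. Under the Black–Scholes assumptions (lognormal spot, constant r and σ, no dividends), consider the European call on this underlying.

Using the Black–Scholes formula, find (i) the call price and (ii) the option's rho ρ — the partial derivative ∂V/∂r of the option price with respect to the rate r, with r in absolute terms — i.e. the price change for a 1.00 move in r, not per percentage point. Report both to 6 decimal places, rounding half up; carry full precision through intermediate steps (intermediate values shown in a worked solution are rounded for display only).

σ√T = 0.2861·√1.8436 = 0.388464
d₁ = (ln(S/K) + (r+σ²/2)T) / (σ√T) = (ln(189.81/220.27) + (0.0583+0.2861²/2)·1.8436) / 0.388464 = (-0.148830 + 0.182934) / 0.388464 = 0.087791
d₂ = d₁ − σ√T = 0.087791 − 0.388464 = -0.300673
e^{−rT} = e^{−0.0583·1.8436} = 0.898093
N(d₁) = 0.534979,  N(d₂) = 0.381832
Call price V = S·N(d₁) − K·e^{−rT}·N(d₂) = 101.544288 − 75.535070 = 26.009218
ρ = K·T·e^{−rT}·N(d₂) = 139.256455

price = 26.009218
ρ = 139.256455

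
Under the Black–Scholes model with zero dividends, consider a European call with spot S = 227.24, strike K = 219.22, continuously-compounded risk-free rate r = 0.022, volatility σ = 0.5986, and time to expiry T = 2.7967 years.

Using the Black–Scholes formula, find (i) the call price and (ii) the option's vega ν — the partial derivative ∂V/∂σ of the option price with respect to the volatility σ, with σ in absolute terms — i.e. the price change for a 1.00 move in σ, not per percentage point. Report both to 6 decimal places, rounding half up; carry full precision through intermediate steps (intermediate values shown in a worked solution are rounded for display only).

σ√T = 0.5986·√2.7967 = 1.001059
d₁ = (ln(S/K) + (r+σ²/2)T) / (σ√T) = (ln(227.24/219.22) + (0.022+0.5986²/2)·2.7967) / 1.001059 = (0.035931 + 0.562587) / 1.001059 = 0.597885
d₂ = d₁ − σ√T = 0.597885 − 1.001059 = -0.403174
e^{−rT} = e^{−0.022·2.7967} = 0.940327
N(d₁) = 0.725042,  N(d₂) = 0.343410
Call price V = S·N(d₁) − K·e^{−rT}·N(d₂) = 164.758447 − 70.790036 = 93.968410
φ(d₁) = (1/√(2π))·e^{−d₁²/2} = 0.333647
ν = S·φ(d₁)·√T = 126.792920

price = 93.968410
ν = 126.792920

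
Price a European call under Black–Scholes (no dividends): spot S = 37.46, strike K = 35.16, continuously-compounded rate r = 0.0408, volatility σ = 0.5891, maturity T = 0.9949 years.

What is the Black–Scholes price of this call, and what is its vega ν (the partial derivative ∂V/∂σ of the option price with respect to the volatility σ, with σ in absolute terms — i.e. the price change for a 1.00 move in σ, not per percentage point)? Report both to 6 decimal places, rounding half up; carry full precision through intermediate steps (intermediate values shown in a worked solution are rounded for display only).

σ√T = 0.5891·√0.9949 = 0.587596
d₁ = (ln(S/K) + (r+σ²/2)T) / (σ√T) = (ln(37.46/35.16) + (0.0408+0.5891²/2)·0.9949) / 0.587596 = (0.063365 + 0.213226) / 0.587596 = 0.470716
d₂ = d₁ − σ√T = 0.470716 − 0.587596 = -0.116879
e^{−rT} = e^{−0.0408·0.9949} = 0.960221
N(d₁) = 0.681078,  N(d₂) = 0.453478
Call price V = S·N(d₁) − K·e^{−rT}·N(d₂) = 25.513195 − 15.310029 = 10.203166
φ(d₁) = (1/√(2π))·e^{−d₁²/2} = 0.357105
ν = S·φ(d₁)·√T = 13.342997

price = 10.203166
ν = 13.342997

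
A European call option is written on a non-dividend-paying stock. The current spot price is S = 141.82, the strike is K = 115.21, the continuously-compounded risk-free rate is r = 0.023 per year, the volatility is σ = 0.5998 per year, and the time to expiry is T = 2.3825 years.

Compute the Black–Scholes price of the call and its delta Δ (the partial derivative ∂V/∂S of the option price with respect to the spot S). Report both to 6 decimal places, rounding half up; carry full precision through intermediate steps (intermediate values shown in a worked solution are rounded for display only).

σ√T = 0.5998·√2.3825 = 0.925812
d₁ = (ln(S/K) + (r+σ²/2)T) / (σ√T) = (ln(141.82/115.21) + (0.023+0.5998²/2)·2.3825) / 0.925812 = (0.207802 + 0.483362) / 0.925812 = 0.746549
d₂ = d₁ − σ√T = 0.746549 − 0.925812 = -0.179264
e^{−rT} = e^{−0.023·2.3825} = 0.946677
N(d₁) = 0.772332,  N(d₂) = 0.428865
Call price V = S·N(d₁) − K·e^{−rT}·N(d₂) = 109.532114 − 46.774898 = 62.757217
Δ = N(d₁) = 0.772332

price = 62.757217
Δ = 0.772332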